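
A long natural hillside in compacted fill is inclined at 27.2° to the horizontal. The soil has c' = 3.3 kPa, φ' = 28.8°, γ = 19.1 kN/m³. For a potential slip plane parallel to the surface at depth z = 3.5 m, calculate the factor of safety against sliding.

For an infinite slope with a slip plane parallel to the surface (no pore pressure): FS = [c' + γz cos²β tanφ'] / [γz sinβ cosβ].
γz = 19.1·3.5 = 66.85 kN/m²
Numerator = 3.3 + 66.85·cos²27.2°·tan28.8° = 3.3 + 66.85·0.7911·0.5498 = 32.372 kPa
Denominator = 66.85·sin27.2°·cos27.2° = 66.85·0.4571·0.8894 = 27.178 kPa
FS = 32.372 / 27.178 = 1.191

FS = 1.19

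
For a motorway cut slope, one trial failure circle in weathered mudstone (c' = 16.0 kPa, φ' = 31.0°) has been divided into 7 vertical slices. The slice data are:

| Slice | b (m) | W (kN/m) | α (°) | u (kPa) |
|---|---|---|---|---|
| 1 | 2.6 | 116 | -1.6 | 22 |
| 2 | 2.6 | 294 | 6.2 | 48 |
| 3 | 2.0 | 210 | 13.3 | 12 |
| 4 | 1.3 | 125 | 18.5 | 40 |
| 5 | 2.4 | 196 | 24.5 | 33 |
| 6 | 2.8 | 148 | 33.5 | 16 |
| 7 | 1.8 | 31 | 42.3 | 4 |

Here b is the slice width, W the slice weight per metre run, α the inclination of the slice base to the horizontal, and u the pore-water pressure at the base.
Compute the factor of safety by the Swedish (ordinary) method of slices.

FS = 2.20

Ordinary method of slices: FS = Σ[c'·Δl_i + (W_i cosα_i − u_i·Δl_i)·tanφ'] / Σ W_i sinα_i, with Δl_i = b_i / cosα_i.
Slice 1: Δl = 2.6/cos(-1.6°) = 2.601 m; N'_1 = 116·cos(-1.6°) − 22·2.601 = 58.7; c'Δl = 41.62; W sinα = -3.2
Slice 2: Δl = 2.6/cos6.2° = 2.615 m; N'_2 = 294·cos6.2° − 48·2.615 = 166.7; c'Δl = 41.84; W sinα = 31.8
Slice 3: Δl = 2.0/cos13.3° = 2.055 m; N'_3 = 210·cos13.3° − 12·2.055 = 179.7; c'Δl = 32.88; W sinα = 48.3
Slice 4: Δl = 1.3/cos18.5° = 1.371 m; N'_4 = 125·cos18.5° − 40·1.371 = 63.7; c'Δl = 21.93; W sinα = 39.7
Slice 5: Δl = 2.4/cos24.5° = 2.637 m; N'_5 = 196·cos24.5° − 33·2.637 = 91.3; c'Δl = 42.20; W sinα = 81.3
Slice 6: Δl = 2.8/cos33.5° = 3.358 m; N'_6 = 148·cos33.5° − 16·3.358 = 69.7; c'Δl = 53.72; W sinα = 81.7
Slice 7: Δl = 1.8/cos42.3° = 2.434 m; N'_7 = 31·cos42.3° − 4·2.434 = 13.2; c'Δl = 38.94; W sinα = 20.9
Σc'Δl = 273.1 kN/m; ΣN' = 643.1 kN/m; ΣW sinα = 300.3 kN/m
Resisting = 273.1 + 643.1·tan31.0° = 273.1 + 386.4 = 659.5 kN/m
FS = 659.5 / 300.3 = 2.196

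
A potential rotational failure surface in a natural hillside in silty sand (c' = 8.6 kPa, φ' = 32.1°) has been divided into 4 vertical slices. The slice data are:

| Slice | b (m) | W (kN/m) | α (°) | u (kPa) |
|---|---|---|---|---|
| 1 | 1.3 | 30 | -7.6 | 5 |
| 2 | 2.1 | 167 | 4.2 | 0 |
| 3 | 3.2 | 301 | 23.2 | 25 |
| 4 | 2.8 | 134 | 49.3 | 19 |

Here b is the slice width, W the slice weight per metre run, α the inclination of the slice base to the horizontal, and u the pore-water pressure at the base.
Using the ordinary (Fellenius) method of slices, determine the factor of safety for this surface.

Ordinary method of slices: FS = Σ[c'·Δl_i + (W_i cosα_i − u_i·Δl_i)·tanφ'] / Σ W_i sinα_i, with Δl_i = b_i / cosα_i.
Slice 1: Δl = 1.3/cos(-7.6°) = 1.312 m; N'_1 = 30·cos(-7.6°) − 5·1.312 = 23.2; c'Δl = 11.28; W sinα = -4.0
Slice 2: Δl = 2.1/cos4.2° = 2.106 m; N'_2 = 167·cos4.2° − 0·2.106 = 166.6; c'Δl = 18.11; W sinα = 12.2
Slice 3: Δl = 3.2/cos23.2° = 3.482 m; N'_3 = 301·cos23.2° − 25·3.482 = 189.6; c'Δl = 29.94; W sinα = 118.6
Slice 4: Δl = 2.8/cos49.3° = 4.294 m; N'_4 = 134·cos49.3° − 19·4.294 = 5.8; c'Δl = 36.93; W sinα = 101.6
Σc'Δl = 96.3 kN/m; ΣN' = 385.2 kN/m; ΣW sinα = 228.4 kN/m
Resisting = 96.3 + 385.2·tan32.1° = 96.3 + 241.6 = 337.9 kN/m
FS = 337.9 / 228.4 = 1.479

FS = 1.48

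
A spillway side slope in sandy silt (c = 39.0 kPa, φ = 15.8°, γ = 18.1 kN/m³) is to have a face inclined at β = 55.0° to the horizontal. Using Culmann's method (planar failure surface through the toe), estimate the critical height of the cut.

Culmann's analysis gives the critical failure plane at α_cr = (β + φ)/2 = (55.0 + 15.8)/2 = 35.4°, and the critical height
H_c = (4c/γ) · sinβ cosφ / [1 − cos(β − φ)]
    = (4·39.0/18.1) · sin55.0°·cos15.8° / [1 − cos(39.2°)]
    = 8.619 · 0.8192·0.9622 / [1 − 0.7749]
    = 8.619 · 0.7882 / 0.2251
    = 30.19 m

H_c = 30.19 m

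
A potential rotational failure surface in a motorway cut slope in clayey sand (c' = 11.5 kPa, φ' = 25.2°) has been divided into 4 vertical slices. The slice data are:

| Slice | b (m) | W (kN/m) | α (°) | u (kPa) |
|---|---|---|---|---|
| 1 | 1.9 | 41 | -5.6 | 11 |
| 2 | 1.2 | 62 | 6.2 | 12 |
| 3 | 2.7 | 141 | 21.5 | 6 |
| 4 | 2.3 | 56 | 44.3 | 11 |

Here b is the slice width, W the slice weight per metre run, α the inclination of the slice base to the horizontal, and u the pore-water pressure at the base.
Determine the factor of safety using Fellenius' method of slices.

Ordinary method of slices: FS = Σ[c'·Δl_i + (W_i cosα_i − u_i·Δl_i)·tanφ'] / Σ W_i sinα_i, with Δl_i = b_i / cosα_i.
Slice 1: Δl = 1.9/cos(-5.6°) = 1.909 m; N'_1 = 41·cos(-5.6°) − 11·1.909 = 19.8; c'Δl = 21.95; W sinα = -4.0
Slice 2: Δl = 1.2/cos6.2° = 1.207 m; N'_2 = 62·cos6.2° − 12·1.207 = 47.2; c'Δl = 13.88; W sinα = 6.7
Slice 3: Δl = 2.7/cos21.5° = 2.902 m; N'_3 = 141·cos21.5° − 6·2.902 = 113.8; c'Δl = 33.37; W sinα = 51.7
Slice 4: Δl = 2.3/cos44.3° = 3.214 m; N'_4 = 56·cos44.3° − 11·3.214 = 4.7; c'Δl = 36.96; W sinα = 39.1
Σc'Δl = 106.2 kN/m; ΣN' = 185.5 kN/m; ΣW sinα = 93.5 kN/m
Resisting = 106.2 + 185.5·tan25.2° = 106.2 + 87.3 = 193.4 kN/m
FS = 193.4 / 93.5 = 2.069

FS = 2.07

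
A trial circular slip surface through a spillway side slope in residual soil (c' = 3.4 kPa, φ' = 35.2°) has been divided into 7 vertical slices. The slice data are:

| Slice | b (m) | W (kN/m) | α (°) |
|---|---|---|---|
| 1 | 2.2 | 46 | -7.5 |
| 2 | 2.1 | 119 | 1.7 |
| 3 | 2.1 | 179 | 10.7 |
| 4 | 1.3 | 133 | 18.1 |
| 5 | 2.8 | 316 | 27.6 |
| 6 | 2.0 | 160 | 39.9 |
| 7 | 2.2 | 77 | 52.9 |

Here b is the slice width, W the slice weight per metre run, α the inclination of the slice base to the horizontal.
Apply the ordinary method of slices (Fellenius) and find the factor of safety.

Ordinary method of slices: FS = Σ[c'·Δl_i + (W_i cosα_i)·tanφ'] / Σ W_i sinα_i, with Δl_i = b_i / cosα_i.
Slice 1: Δl = 2.2/cos(-7.5°) = 2.219 m; N'_1 = 46·cos(-7.5°) = 45.6; c'Δl = 7.54; W sinα = -6.0
Slice 2: Δl = 2.1/cos1.7° = 2.101 m; N'_2 = 119·cos1.7° = 118.9; c'Δl = 7.14; W sinα = 3.5
Slice 3: Δl = 2.1/cos10.7° = 2.137 m; N'_3 = 179·cos10.7° = 175.9; c'Δl = 7.27; W sinα = 33.2
Slice 4: Δl = 1.3/cos18.1° = 1.368 m; N'_4 = 133·cos18.1° = 126.4; c'Δl = 4.65; W sinα = 41.3
Slice 5: Δl = 2.8/cos27.6° = 3.160 m; N'_5 = 316·cos27.6° = 280.0; c'Δl = 10.74; W sinα = 146.4
Slice 6: Δl = 2.0/cos39.9° = 2.607 m; N'_6 = 160·cos39.9° = 122.7; c'Δl = 8.86; W sinα = 102.6
Slice 7: Δl = 2.2/cos52.9° = 3.647 m; N'_7 = 77·cos52.9° = 46.4; c'Δl = 12.40; W sinα = 61.4
Σc'Δl = 58.6 kN/m; ΣN' = 916.1 kN/m; ΣW sinα = 382.5 kN/m
Resisting = 58.6 + 916.1·tan35.2° = 58.6 + 646.2 = 704.8 kN/m
FS = 704.8 / 382.5 = 1.843

FS = 1.84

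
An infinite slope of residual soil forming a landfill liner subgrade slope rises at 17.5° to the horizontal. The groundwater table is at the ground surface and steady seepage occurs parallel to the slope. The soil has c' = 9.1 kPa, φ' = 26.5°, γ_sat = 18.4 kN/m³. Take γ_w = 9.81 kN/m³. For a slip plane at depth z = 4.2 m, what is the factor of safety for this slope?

FS = 1.15

With seepage parallel to the slope and the water table at the surface, the effective normal stress on the slip plane uses the buoyant unit weight γ' = γ_sat − γ_w while the driving shear stress uses γ_sat:
FS = [c' + γ' z cos²β tanφ'] / [γ_sat z sinβ cosβ]
γ' = 18.4 − 9.81 = 8.59 kN/m³
Numerator = 9.1 + 8.59·4.2·cos²17.5°·tan26.5° = 9.1 + 8.59·4.2·0.9096·0.4986 = 25.461 kPa
Denominator = 18.4·4.2·sin17.5°·cos17.5° = 18.4·4.2·0.3007·0.9537 = 22.163 kPa
FS = 25.461 / 22.163 = 1.149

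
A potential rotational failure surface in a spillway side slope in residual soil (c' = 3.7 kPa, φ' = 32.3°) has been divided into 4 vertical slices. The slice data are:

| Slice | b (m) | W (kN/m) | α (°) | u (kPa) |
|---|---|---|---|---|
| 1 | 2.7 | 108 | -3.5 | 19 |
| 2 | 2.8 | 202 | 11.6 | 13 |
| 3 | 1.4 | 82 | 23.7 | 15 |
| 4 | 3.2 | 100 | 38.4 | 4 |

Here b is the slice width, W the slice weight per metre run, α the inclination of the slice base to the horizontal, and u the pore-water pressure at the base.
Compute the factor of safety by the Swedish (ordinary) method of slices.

Ordinary method of slices: FS = Σ[c'·Δl_i + (W_i cosα_i − u_i·Δl_i)·tanφ'] / Σ W_i sinα_i, with Δl_i = b_i / cosα_i.
Slice 1: Δl = 2.7/cos(-3.5°) = 2.705 m; N'_1 = 108·cos(-3.5°) − 19·2.705 = 56.4; c'Δl = 10.01; W sinα = -6.6
Slice 2: Δl = 2.8/cos11.6° = 2.858 m; N'_2 = 202·cos11.6° − 13·2.858 = 160.7; c'Δl = 10.58; W sinα = 40.6
Slice 3: Δl = 1.4/cos23.7° = 1.529 m; N'_3 = 82·cos23.7° − 15·1.529 = 52.2; c'Δl = 5.66; W sinα = 33.0
Slice 4: Δl = 3.2/cos38.4° = 4.083 m; N'_4 = 100·cos38.4° − 4·4.083 = 62.0; c'Δl = 15.11; W sinα = 62.1
Σc'Δl = 41.3 kN/m; ΣN' = 331.3 kN/m; ΣW sinα = 129.1 kN/m
Resisting = 41.3 + 331.3·tan32.3° = 41.3 + 209.4 = 250.8 kN/m
FS = 250.8 / 129.1 = 1.943

FS = 1.94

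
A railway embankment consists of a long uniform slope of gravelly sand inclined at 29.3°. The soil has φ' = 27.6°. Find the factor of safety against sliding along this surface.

FS = 0.93

For a dry cohesionless infinite slope the factor of safety is FS = tanφ' / tanβ.
FS = tan27.6° / tan29.3° = 0.5228 / 0.5612 = 0.932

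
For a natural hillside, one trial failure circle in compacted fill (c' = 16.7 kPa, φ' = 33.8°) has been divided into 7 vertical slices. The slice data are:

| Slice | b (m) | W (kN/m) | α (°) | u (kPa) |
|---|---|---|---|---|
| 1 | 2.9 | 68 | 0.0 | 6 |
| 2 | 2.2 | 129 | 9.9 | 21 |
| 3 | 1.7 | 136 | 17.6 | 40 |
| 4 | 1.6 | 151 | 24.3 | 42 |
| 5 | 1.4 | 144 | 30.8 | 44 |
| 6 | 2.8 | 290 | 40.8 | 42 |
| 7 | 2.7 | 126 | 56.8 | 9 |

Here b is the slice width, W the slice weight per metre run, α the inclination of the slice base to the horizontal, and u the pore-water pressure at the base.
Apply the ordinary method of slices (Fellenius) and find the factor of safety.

Ordinary method of slices: FS = Σ[c'·Δl_i + (W_i cosα_i − u_i·Δl_i)·tanφ'] / Σ W_i sinα_i, with Δl_i = b_i / cosα_i.
Slice 1: Δl = 2.9/cos0.0° = 2.900 m; N'_1 = 68·cos0.0° − 6·2.900 = 50.6; c'Δl = 48.43; W sinα = 0.0
Slice 2: Δl = 2.2/cos9.9° = 2.233 m; N'_2 = 129·cos9.9° − 21·2.233 = 80.2; c'Δl = 37.30; W sinα = 22.2
Slice 3: Δl = 1.7/cos17.6° = 1.783 m; N'_3 = 136·cos17.6° − 40·1.783 = 58.3; c'Δl = 29.78; W sinα = 41.1
Slice 4: Δl = 1.6/cos24.3° = 1.756 m; N'_4 = 151·cos24.3° − 42·1.756 = 63.9; c'Δl = 29.32; W sinα = 62.1
Slice 5: Δl = 1.4/cos30.8° = 1.630 m; N'_5 = 144·cos30.8° − 44·1.630 = 52.0; c'Δl = 27.22; W sinα = 73.7
Slice 6: Δl = 2.8/cos40.8° = 3.699 m; N'_6 = 290·cos40.8° − 42·3.699 = 64.2; c'Δl = 61.77; W sinα = 189.5
Slice 7: Δl = 2.7/cos56.8° = 4.931 m; N'_7 = 126·cos56.8° − 9·4.931 = 24.6; c'Δl = 82.35; W sinα = 105.4
Σc'Δl = 316.2 kN/m; ΣN' = 393.7 kN/m; ΣW sinα = 494.1 kN/m
Resisting = 316.2 + 393.7·tan33.8° = 316.2 + 263.6 = 579.7 kN/m
FS = 579.7 / 494.1 = 1.173

FS = 1.17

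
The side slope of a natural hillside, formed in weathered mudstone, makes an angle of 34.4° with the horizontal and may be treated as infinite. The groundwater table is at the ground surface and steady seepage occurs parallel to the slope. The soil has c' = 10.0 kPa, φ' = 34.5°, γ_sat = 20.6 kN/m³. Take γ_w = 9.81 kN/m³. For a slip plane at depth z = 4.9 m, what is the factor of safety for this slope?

With seepage parallel to the slope and the water table at the surface, the effective normal stress on the slip plane uses the buoyant unit weight γ' = γ_sat − γ_w while the driving shear stress uses γ_sat:
FS = [c' + γ' z cos²β tanφ'] / [γ_sat z sinβ cosβ]
γ' = 20.6 − 9.81 = 10.79 kN/m³
Numerator = 10.0 + 10.79·4.9·cos²34.4°·tan34.5° = 10.0 + 10.79·4.9·0.6808·0.6873 = 34.739 kPa
Denominator = 20.6·4.9·sin34.4°·cos34.4° = 20.6·4.9·0.5650·0.8251 = 47.054 kPa
FS = 34.739 / 47.054 = 0.738

FS = 0.74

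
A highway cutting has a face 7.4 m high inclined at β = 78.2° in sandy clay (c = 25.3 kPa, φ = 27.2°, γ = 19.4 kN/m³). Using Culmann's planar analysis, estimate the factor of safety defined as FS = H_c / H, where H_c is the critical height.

H_c = (4c/γ) · sinβ cosφ / [1 − cos(β − φ)]
    = (4·25.3/19.4) · sin78.2°·cos27.2° / [1 − cos51.0°]
    = 5.216 · 0.8706 / 0.3707 = 12.25 m
FS = H_c / H = 12.25 / 7.4 = 1.656

FS = 1.66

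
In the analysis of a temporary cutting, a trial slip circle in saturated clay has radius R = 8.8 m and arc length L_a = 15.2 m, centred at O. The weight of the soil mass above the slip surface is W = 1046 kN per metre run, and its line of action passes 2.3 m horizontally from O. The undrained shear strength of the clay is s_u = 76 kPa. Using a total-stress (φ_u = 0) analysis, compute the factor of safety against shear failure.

FS = 4.23

Taking moments about the centre O, the resisting moment is provided by the undrained shear strength acting along the arc:
M_R = s_u·L_a·R = 76·15.20·8.8 = 10165.8 kN·m/m
M_D = W·d = 1046·2.3 = 2405.8 kN·m/m
FS = M_R / M_D = 10165.8 / 2405.8 = 4.226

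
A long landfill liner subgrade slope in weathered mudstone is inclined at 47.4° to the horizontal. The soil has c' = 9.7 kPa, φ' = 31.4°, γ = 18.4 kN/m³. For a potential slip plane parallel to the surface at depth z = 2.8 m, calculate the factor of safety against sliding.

FS = 0.94

For an infinite slope with a slip plane parallel to the surface (no pore pressure): FS = [c' + γz cos²β tanφ'] / [γz sinβ cosβ].
γz = 18.4·2.8 = 51.52 kN/m²
Numerator = 9.7 + 51.52·cos²47.4°·tan31.4° = 9.7 + 51.52·0.4582·0.6104 = 24.108 kPa
Denominator = 51.52·sin47.4°·cos47.4° = 51.52·0.7361·0.6769 = 25.670 kPa
FS = 24.108 / 25.670 = 0.939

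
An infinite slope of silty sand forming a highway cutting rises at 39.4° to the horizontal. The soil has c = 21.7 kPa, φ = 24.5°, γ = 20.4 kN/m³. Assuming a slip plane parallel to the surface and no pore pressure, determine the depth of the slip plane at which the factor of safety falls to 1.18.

Setting FS = 1.18 in FS = [c + γz cos²β tanφ] / [γz sinβ cosβ] and solving for z:
z = c / [γ cosβ (FS·sinβ − cosβ·tanφ)]
  = 21.7 / [20.4·cos39.4°·(1.18·sin39.4° − cos39.4°·tan24.5°)]
  = 21.7 / [20.4·0.7727·(1.18·0.6347 − 0.7727·0.4557)]
  = 21.7 / 6.2555 = 3.469 m

z = 3.47 m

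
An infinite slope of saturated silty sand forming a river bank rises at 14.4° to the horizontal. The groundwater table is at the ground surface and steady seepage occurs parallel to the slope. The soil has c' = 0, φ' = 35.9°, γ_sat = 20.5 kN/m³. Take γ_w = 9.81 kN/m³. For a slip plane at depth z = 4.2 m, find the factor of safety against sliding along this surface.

With seepage parallel to the slope and the water table at the surface, the effective normal stress on the slip plane uses the buoyant unit weight γ' = γ_sat − γ_w while the driving shear stress uses γ_sat:
FS = [c' + γ' z cos²β tanφ'] / [γ_sat z sinβ cosβ]
(For c' = 0 this reduces to FS = (γ'/γ_sat)·tanφ'/tanβ.)
γ' = 20.5 − 9.81 = 10.69 kN/m³
Numerator = 0.0 + 10.69·4.2·cos²14.4°·tan35.9° = 0.0 + 10.69·4.2·0.9382·0.7239 = 30.491 kPa
Denominator = 20.5·4.2·sin14.4°·cos14.4° = 20.5·4.2·0.2487·0.9686 = 20.739 kPa
FS = 30.491 / 20.739 = 1.470

FS = 1.47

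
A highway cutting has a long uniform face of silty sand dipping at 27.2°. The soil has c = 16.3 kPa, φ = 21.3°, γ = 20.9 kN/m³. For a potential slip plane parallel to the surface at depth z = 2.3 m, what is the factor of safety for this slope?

For an infinite slope with a slip plane parallel to the surface (no pore pressure): FS = [c + γz cos²β tanφ] / [γz sinβ cosβ].
γz = 20.9·2.3 = 48.07 kN/m²
Numerator = 16.3 + 48.07·cos²27.2°·tan21.3° = 16.3 + 48.07·0.7911·0.3899 = 31.126 kPa
Denominator = 48.07·sin27.2°·cos27.2° = 48.07·0.4571·0.8894 = 19.543 kPa
FS = 31.126 / 19.543 = 1.593

FS = 1.59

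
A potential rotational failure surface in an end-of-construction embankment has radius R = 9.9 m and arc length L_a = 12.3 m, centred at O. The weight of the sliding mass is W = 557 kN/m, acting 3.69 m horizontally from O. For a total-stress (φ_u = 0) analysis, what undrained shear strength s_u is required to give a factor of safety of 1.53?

FS = s_u·L_a·R / (W·d), so s_u = FS·W·d / (L_a·R).
s_u = 1.53·557·3.69 / (12.30·9.9) = 3144.7 / 121.77 = 25.82 kPa

s_u = 25.8 kPa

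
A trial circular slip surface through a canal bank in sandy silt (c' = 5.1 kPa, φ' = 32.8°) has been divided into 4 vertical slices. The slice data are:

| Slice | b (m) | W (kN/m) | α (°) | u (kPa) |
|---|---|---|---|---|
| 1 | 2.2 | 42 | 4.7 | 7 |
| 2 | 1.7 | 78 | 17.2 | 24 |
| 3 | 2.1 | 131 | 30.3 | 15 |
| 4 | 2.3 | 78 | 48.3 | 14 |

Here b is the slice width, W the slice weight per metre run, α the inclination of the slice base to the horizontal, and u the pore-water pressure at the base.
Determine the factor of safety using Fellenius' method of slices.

Ordinary method of slices: FS = Σ[c'·Δl_i + (W_i cosα_i − u_i·Δl_i)·tanφ'] / Σ W_i sinα_i, with Δl_i = b_i / cosα_i.
Slice 1: Δl = 2.2/cos4.7° = 2.207 m; N'_1 = 42·cos4.7° − 7·2.207 = 26.4; c'Δl = 11.26; W sinα = 3.4
Slice 2: Δl = 1.7/cos17.2° = 1.780 m; N'_2 = 78·cos17.2° − 24·1.780 = 31.8; c'Δl = 9.08; W sinα = 23.1
Slice 3: Δl = 2.1/cos30.3° = 2.432 m; N'_3 = 131·cos30.3° − 15·2.432 = 76.6; c'Δl = 12.40; W sinα = 66.1
Slice 4: Δl = 2.3/cos48.3° = 3.457 m; N'_4 = 78·cos48.3° − 14·3.457 = 3.5; c'Δl = 17.63; W sinα = 58.2
Σc'Δl = 50.4 kN/m; ΣN' = 138.3 kN/m; ΣW sinα = 150.8 kN/m
Resisting = 50.4 + 138.3·tan32.8° = 50.4 + 89.1 = 139.5 kN/m
FS = 139.5 / 150.8 = 0.925

FS = 0.92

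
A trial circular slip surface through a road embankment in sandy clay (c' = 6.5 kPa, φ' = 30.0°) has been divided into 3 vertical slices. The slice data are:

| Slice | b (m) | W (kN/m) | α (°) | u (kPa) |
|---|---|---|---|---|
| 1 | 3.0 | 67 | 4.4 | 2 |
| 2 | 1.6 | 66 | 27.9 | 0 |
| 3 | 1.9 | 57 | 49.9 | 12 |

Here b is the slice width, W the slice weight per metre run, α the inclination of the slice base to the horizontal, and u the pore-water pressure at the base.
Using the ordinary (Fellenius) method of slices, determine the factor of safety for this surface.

FS = 1.51

Ordinary method of slices: FS = Σ[c'·Δl_i + (W_i cosα_i − u_i·Δl_i)·tanφ'] / Σ W_i sinα_i, with Δl_i = b_i / cosα_i.
Slice 1: Δl = 3.0/cos4.4° = 3.009 m; N'_1 = 67·cos4.4° − 2·3.009 = 60.8; c'Δl = 19.56; W sinα = 5.1
Slice 2: Δl = 1.6/cos27.9° = 1.810 m; N'_2 = 66·cos27.9° − 0·1.810 = 58.3; c'Δl = 11.77; W sinα = 30.9
Slice 3: Δl = 1.9/cos49.9° = 2.950 m; N'_3 = 57·cos49.9° − 12·2.950 = 1.3; c'Δl = 19.17; W sinα = 43.6
Σc'Δl = 50.5 kN/m; ΣN' = 120.4 kN/m; ΣW sinα = 79.6 kN/m
Resisting = 50.5 + 120.4·tan30.0° = 50.5 + 69.5 = 120.0 kN/m
FS = 120.0 / 79.6 = 1.507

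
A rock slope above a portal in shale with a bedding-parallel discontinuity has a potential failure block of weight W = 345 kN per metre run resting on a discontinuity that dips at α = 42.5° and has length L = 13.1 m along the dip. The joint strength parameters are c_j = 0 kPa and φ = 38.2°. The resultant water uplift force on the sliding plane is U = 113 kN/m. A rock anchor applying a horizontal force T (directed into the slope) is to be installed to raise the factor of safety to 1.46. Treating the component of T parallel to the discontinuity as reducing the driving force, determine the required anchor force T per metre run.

Resolving forces along and normal to the sliding plane, with the horizontal anchor force T adding T·sinα to the effective normal force and T·cosα acting up the plane against the driving force:
FS = [c_jL + (W cosα − U + T sinα) tanφ] / [W sinα − T cosα]
Without the anchor: N' = 141.4 kN/m, driving T_d = 233.1 kN/m, resisting R = 0·13.1 + 141.4·tan38.2° = 111.2 kN/m, FS = 0.48.
Setting FS = 1.46 and solving for T:
1.46·(233.1 − T cos42.5°) = 111.2 + T sin42.5°·tan38.2°
T·(sin42.5°·tan38.2° + 1.46·cos42.5°) = 1.46·233.1 − 111.2
T·(0.6756·0.7869 + 1.46·0.7373) = 340.3 − 111.2 = 229.1
T·1.6081 = 229.1
T = 142.4 kN/m

T = 142 kN/m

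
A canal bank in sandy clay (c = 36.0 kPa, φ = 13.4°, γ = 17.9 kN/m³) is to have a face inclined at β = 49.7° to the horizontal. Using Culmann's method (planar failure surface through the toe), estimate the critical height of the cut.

Culmann's analysis gives the critical failure plane at α_cr = (β + φ)/2 = (49.7 + 13.4)/2 = 31.6°, and the critical height
H_c = (4c/γ) · sinβ cosφ / [1 − cos(β − φ)]
    = (4·36.0/17.9) · sin49.7°·cos13.4° / [1 − cos(36.3°)]
    = 8.045 · 0.7627·0.9728 / [1 − 0.8059]
    = 8.045 · 0.7419 / 0.1941
    = 30.75 m

H_c = 30.75 m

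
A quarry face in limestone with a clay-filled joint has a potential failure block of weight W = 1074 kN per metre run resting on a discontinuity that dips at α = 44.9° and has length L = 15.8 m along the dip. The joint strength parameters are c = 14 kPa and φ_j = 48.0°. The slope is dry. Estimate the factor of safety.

FS = 1.41

Resolving the block weight along and normal to the plane and applying the Mohr–Coulomb strength on the joint:
N' = W cosα = 1074·cos44.9° = 760.8 kN/m
Driving force T = W sinα = 1074·sin44.9° = 758.1 kN/m
Resisting force R = c·L + N'·tanφ_j = 14·15.8 + 760.8·tan48.0° = 221.2 + 844.9 = 1066.1 kN/m
FS = R / T = 1066.1 / 758.1 = 1.406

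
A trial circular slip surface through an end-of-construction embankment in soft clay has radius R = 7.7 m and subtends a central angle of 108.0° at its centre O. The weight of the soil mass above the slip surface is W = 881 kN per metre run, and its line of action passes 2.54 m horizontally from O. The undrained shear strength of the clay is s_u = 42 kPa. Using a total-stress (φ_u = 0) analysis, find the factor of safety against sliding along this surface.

Taking moments about the centre O, the resisting moment is provided by the undrained shear strength acting along the arc:
Arc length L_a = R·θ = 7.7·(108.0°·π/180) = 7.7·1.8850 = 14.51 m
M_R = s_u·L_a·R = 42·14.51·7.7 = 4693.9 kN·m/m
M_D = W·d = 881·2.54 = 2237.7 kN·m/m
FS = M_R / M_D = 4693.9 / 2237.7 = 2.098

FS = 2.10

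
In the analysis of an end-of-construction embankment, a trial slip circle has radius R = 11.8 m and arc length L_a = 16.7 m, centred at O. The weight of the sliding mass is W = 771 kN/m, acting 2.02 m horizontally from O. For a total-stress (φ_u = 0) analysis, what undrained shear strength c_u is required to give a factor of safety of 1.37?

c_u = 10.8 kPa

FS = c_u·L_a·R / (W·d), so c_u = FS·W·d / (L_a·R).
c_u = 1.37·771·2.02 / (16.70·11.8) = 2133.7 / 197.06 = 10.83 kPa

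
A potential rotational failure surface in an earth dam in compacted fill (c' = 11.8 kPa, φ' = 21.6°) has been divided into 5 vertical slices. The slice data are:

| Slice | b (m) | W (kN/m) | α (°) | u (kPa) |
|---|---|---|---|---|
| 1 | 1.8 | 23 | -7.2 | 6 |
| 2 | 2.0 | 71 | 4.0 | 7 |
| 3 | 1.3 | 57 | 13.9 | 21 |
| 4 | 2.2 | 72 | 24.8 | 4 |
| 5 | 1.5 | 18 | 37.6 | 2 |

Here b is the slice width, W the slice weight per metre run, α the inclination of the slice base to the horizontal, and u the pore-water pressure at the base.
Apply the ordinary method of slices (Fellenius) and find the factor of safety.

FS = 3.09

Ordinary method of slices: FS = Σ[c'·Δl_i + (W_i cosα_i − u_i·Δl_i)·tanφ'] / Σ W_i sinα_i, with Δl_i = b_i / cosα_i.
Slice 1: Δl = 1.8/cos(-7.2°) = 1.814 m; N'_1 = 23·cos(-7.2°) − 6·1.814 = 11.9; c'Δl = 21.41; W sinα = -2.9
Slice 2: Δl = 2.0/cos4.0° = 2.005 m; N'_2 = 71·cos4.0° − 7·2.005 = 56.8; c'Δl = 23.66; W sinα = 5.0
Slice 3: Δl = 1.3/cos13.9° = 1.339 m; N'_3 = 57·cos13.9° − 21·1.339 = 27.2; c'Δl = 15.80; W sinα = 13.7
Slice 4: Δl = 2.2/cos24.8° = 2.424 m; N'_4 = 72·cos24.8° − 4·2.424 = 55.7; c'Δl = 28.60; W sinα = 30.2
Slice 5: Δl = 1.5/cos37.6° = 1.893 m; N'_5 = 18·cos37.6° − 2·1.893 = 10.5; c'Δl = 22.34; W sinα = 11.0
Σc'Δl = 111.8 kN/m; ΣN' = 162.1 kN/m; ΣW sinα = 56.9 kN/m
Resisting = 111.8 + 162.1·tan21.6° = 111.8 + 64.2 = 176.0 kN/m
FS = 176.0 / 56.9 = 3.090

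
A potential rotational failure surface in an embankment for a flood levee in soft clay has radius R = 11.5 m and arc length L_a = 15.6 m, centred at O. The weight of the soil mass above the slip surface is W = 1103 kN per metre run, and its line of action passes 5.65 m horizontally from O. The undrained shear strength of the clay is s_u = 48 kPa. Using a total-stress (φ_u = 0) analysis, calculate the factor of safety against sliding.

Taking moments about the centre O, the resisting moment is provided by the undrained shear strength acting along the arc:
M_R = s_u·L_a·R = 48·15.60·11.5 = 8611.2 kN·m/m
M_D = W·d = 1103·5.65 = 6232.0 kN·m/m
FS = M_R / M_D = 8611.2 / 6232.0 = 1.382

FS = 1.38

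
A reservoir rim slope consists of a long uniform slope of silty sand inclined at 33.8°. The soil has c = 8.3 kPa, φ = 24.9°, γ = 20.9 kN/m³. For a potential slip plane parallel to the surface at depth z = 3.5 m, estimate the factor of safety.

For an infinite slope with a slip plane parallel to the surface (no pore pressure): FS = [c + γz cos²β tanφ] / [γz sinβ cosβ].
γz = 20.9·3.5 = 73.15 kN/m²
Numerator = 8.3 + 73.15·cos²33.8°·tan24.9° = 8.3 + 73.15·0.6905·0.4642 = 31.747 kPa
Denominator = 73.15·sin33.8°·cos33.8° = 73.15·0.5563·0.8310 = 33.815 kPa
FS = 31.747 / 33.815 = 0.939

FS = 0.94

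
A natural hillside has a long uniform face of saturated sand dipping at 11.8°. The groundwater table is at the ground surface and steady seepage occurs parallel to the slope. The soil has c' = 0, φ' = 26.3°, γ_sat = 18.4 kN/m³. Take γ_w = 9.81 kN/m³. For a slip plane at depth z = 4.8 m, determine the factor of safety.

FS = 1.10

With seepage parallel to the slope and the water table at the surface, the effective normal stress on the slip plane uses the buoyant unit weight γ' = γ_sat − γ_w while the driving shear stress uses γ_sat:
FS = [c' + γ' z cos²β tanφ'] / [γ_sat z sinβ cosβ]
(For c' = 0 this reduces to FS = (γ'/γ_sat)·tanφ'/tanβ.)
γ' = 18.4 − 9.81 = 8.59 kN/m³
Numerator = 0.0 + 8.59·4.8·cos²11.8°·tan26.3° = 0.0 + 8.59·4.8·0.9582·0.4942 = 19.526 kPa
Denominator = 18.4·4.8·sin11.8°·cos11.8° = 18.4·4.8·0.2045·0.9789 = 17.679 kPa
FS = 19.526 / 17.679 = 1.104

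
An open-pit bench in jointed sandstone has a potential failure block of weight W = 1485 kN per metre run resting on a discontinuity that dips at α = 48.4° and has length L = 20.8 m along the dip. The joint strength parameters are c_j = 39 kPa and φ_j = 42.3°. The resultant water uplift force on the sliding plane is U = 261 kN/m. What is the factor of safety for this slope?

Resolving the block weight along and normal to the plane and applying the Mohr–Coulomb strength on the joint:
N' = W cosα − U = 1485·cos48.4° − 261 = 724.9 kN/m
Driving force T = W sinα = 1485·sin48.4° = 1110.5 kN/m
Resisting force R = c_j·L + N'·tanφ_j = 39·20.8 + 724.9·tan42.3° = 811.2 + 659.6 = 1470.8 kN/m
FS = R / T = 1470.8 / 1110.5 = 1.325

FS = 1.32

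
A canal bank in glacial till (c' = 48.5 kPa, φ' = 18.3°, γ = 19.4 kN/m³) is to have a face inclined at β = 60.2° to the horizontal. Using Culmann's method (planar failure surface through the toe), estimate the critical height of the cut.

Culmann's analysis gives the critical failure plane at α_cr = (β + φ')/2 = (60.2 + 18.3)/2 = 39.2°, and the critical height
H_c = (4c'/γ) · sinβ cosφ' / [1 − cos(β − φ')]
    = (4·48.5/19.4) · sin60.2°·cos18.3° / [1 − cos(41.9°)]
    = 10.000 · 0.8678·0.9494 / [1 − 0.7443]
    = 10.000 · 0.8239 / 0.2557
    = 32.22 m

H_c = 32.22 m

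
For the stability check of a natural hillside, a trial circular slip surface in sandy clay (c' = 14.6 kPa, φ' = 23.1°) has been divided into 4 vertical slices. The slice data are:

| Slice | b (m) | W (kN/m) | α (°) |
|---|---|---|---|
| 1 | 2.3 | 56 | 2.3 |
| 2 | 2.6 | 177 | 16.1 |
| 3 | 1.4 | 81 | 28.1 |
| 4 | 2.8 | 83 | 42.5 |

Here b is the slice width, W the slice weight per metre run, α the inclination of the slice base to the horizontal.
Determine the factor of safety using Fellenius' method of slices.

Ordinary method of slices: FS = Σ[c'·Δl_i + (W_i cosα_i)·tanφ'] / Σ W_i sinα_i, with Δl_i = b_i / cosα_i.
Slice 1: Δl = 2.3/cos2.3° = 2.302 m; N'_1 = 56·cos2.3° = 56.0; c'Δl = 33.61; W sinα = 2.2
Slice 2: Δl = 2.6/cos16.1° = 2.706 m; N'_2 = 177·cos16.1° = 170.1; c'Δl = 39.51; W sinα = 49.1
Slice 3: Δl = 1.4/cos28.1° = 1.587 m; N'_3 = 81·cos28.1° = 71.5; c'Δl = 23.17; W sinα = 38.2
Slice 4: Δl = 2.8/cos42.5° = 3.798 m; N'_4 = 83·cos42.5° = 61.2; c'Δl = 55.45; W sinα = 56.1
Σc'Δl = 151.7 kN/m; ΣN' = 358.7 kN/m; ΣW sinα = 145.6 kN/m
Resisting = 151.7 + 358.7·tan23.1° = 151.7 + 153.0 = 304.7 kN/m
FS = 304.7 / 145.6 = 2.093

FS = 2.09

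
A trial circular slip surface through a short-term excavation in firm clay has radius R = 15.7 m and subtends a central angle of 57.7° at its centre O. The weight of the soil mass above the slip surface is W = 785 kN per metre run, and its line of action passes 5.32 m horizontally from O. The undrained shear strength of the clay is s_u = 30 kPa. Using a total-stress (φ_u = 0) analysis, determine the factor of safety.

Taking moments about the centre O, the resisting moment is provided by the undrained shear strength acting along the arc:
Arc length L_a = R·θ = 15.7·(57.7°·π/180) = 15.7·1.0071 = 15.81 m
M_R = s_u·L_a·R = 30·15.81·15.7 = 7446.9 kN·m/m
M_D = W·d = 785·5.32 = 4176.2 kN·m/m
FS = M_R / M_D = 7446.9 / 4176.2 = 1.783

FS = 1.78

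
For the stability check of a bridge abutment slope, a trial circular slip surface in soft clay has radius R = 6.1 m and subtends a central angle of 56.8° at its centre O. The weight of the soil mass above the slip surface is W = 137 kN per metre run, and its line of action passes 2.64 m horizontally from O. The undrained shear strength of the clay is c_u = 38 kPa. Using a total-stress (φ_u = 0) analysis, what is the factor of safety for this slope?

Taking moments about the centre O, the resisting moment is provided by the undrained shear strength acting along the arc:
Arc length L_a = R·θ = 6.1·(56.8°·π/180) = 6.1·0.9913 = 6.05 m
M_R = c_u·L_a·R = 38·6.05·6.1 = 1401.7 kN·m/m
M_D = W·d = 137·2.64 = 361.7 kN·m/m
FS = M_R / M_D = 1401.7 / 361.7 = 3.876

FS = 3.88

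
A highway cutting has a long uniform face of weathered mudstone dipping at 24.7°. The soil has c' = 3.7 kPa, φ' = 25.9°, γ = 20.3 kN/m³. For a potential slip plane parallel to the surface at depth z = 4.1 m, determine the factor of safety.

FS = 1.17

For an infinite slope with a slip plane parallel to the surface (no pore pressure): FS = [c' + γz cos²β tanφ'] / [γz sinβ cosβ].
γz = 20.3·4.1 = 83.23 kN/m²
Numerator = 3.7 + 83.23·cos²24.7°·tan25.9° = 3.7 + 83.23·0.8254·0.4856 = 37.057 kPa
Denominator = 83.23·sin24.7°·cos24.7° = 83.23·0.4179·0.9085 = 31.597 kPa
FS = 37.057 / 31.597 = 1.173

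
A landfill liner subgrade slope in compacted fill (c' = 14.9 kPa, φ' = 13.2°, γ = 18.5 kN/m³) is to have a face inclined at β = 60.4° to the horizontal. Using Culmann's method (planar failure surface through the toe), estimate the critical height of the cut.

H_c = 8.51 m

Culmann's analysis gives the critical failure plane at α_cr = (β + φ')/2 = (60.4 + 13.2)/2 = 36.8°, and the critical height
H_c = (4c'/γ) · sinβ cosφ' / [1 − cos(β − φ')]
    = (4·14.9/18.5) · sin60.4°·cos13.2° / [1 − cos(47.2°)]
    = 3.222 · 0.8695·0.9736 / [1 − 0.6794]
    = 3.222 · 0.8465 / 0.3206
    = 8.51 m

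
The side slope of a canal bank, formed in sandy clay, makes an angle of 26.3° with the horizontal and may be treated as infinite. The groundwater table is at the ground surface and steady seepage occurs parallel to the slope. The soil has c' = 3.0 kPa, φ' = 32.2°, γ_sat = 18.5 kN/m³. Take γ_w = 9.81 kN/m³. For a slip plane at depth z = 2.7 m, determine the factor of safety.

With seepage parallel to the slope and the water table at the surface, the effective normal stress on the slip plane uses the buoyant unit weight γ' = γ_sat − γ_w while the driving shear stress uses γ_sat:
FS = [c' + γ' z cos²β tanφ'] / [γ_sat z sinβ cosβ]
γ' = 18.5 − 9.81 = 8.69 kN/m³
Numerator = 3.0 + 8.69·2.7·cos²26.3°·tan32.2° = 3.0 + 8.69·2.7·0.8037·0.6297 = 14.875 kPa
Denominator = 18.5·2.7·sin26.3°·cos26.3° = 18.5·2.7·0.4431·0.8965 = 19.841 kPa
FS = 14.875 / 19.841 = 0.750

FS = 0.75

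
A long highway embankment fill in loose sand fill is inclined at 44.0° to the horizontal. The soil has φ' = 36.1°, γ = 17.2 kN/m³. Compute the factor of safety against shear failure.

FS = 0.76

For a dry cohesionless infinite slope the factor of safety is FS = tanφ' / tanβ.
FS = tan36.1° / tan44.0° = 0.7292 / 0.9657 = 0.755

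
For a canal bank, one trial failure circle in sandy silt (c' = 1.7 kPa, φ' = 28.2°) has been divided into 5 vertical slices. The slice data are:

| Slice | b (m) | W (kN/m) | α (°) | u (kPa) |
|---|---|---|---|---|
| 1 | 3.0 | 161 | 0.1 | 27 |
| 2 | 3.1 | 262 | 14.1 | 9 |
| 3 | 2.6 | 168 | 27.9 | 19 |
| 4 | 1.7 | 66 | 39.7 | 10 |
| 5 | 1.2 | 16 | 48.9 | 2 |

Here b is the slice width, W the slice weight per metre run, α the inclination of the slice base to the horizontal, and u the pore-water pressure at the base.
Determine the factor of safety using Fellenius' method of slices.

Ordinary method of slices: FS = Σ[c'·Δl_i + (W_i cosα_i − u_i·Δl_i)·tanφ'] / Σ W_i sinα_i, with Δl_i = b_i / cosα_i.
Slice 1: Δl = 3.0/cos0.1° = 3.000 m; N'_1 = 161·cos0.1° − 27·3.000 = 80.0; c'Δl = 5.10; W sinα = 0.3
Slice 2: Δl = 3.1/cos14.1° = 3.196 m; N'_2 = 262·cos14.1° − 9·3.196 = 225.3; c'Δl = 5.43; W sinα = 63.8
Slice 3: Δl = 2.6/cos27.9° = 2.942 m; N'_3 = 168·cos27.9° − 19·2.942 = 92.6; c'Δl = 5.00; W sinα = 78.6
Slice 4: Δl = 1.7/cos39.7° = 2.210 m; N'_4 = 66·cos39.7° − 10·2.210 = 28.7; c'Δl = 3.76; W sinα = 42.2
Slice 5: Δl = 1.2/cos48.9° = 1.825 m; N'_5 = 16·cos48.9° − 2·1.825 = 6.9; c'Δl = 3.10; W sinα = 12.1
Σc'Δl = 22.4 kN/m; ΣN' = 433.5 kN/m; ΣW sinα = 196.9 kN/m
Resisting = 22.4 + 433.5·tan28.2° = 22.4 + 232.4 = 254.8 kN/m
FS = 254.8 / 196.9 = 1.294

FS = 1.29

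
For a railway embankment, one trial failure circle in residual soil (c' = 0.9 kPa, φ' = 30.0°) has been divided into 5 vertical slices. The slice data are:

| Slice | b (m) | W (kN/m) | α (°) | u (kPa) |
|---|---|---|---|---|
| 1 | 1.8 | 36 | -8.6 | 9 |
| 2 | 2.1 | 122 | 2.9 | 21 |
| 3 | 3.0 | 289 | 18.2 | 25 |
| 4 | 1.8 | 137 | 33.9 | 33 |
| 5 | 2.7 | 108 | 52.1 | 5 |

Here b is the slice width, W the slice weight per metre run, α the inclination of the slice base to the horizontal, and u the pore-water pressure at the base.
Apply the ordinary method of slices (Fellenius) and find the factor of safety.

FS = 0.91

Ordinary method of slices: FS = Σ[c'·Δl_i + (W_i cosα_i − u_i·Δl_i)·tanφ'] / Σ W_i sinα_i, with Δl_i = b_i / cosα_i.
Slice 1: Δl = 1.8/cos(-8.6°) = 1.820 m; N'_1 = 36·cos(-8.6°) − 9·1.820 = 19.2; c'Δl = 1.64; W sinα = -5.4
Slice 2: Δl = 2.1/cos2.9° = 2.103 m; N'_2 = 122·cos2.9° − 21·2.103 = 77.7; c'Δl = 1.89; W sinα = 6.2
Slice 3: Δl = 3.0/cos18.2° = 3.158 m; N'_3 = 289·cos18.2° − 25·3.158 = 195.6; c'Δl = 2.84; W sinα = 90.3
Slice 4: Δl = 1.8/cos33.9° = 2.169 m; N'_4 = 137·cos33.9° − 33·2.169 = 42.1; c'Δl = 1.95; W sinα = 76.4
Slice 5: Δl = 2.7/cos52.1° = 4.395 m; N'_5 = 108·cos52.1° − 5·4.395 = 44.4; c'Δl = 3.96; W sinα = 85.2
Σc'Δl = 12.3 kN/m; ΣN' = 379.0 kN/m; ΣW sinα = 252.7 kN/m
Resisting = 12.3 + 379.0·tan30.0° = 12.3 + 218.8 = 231.1 kN/m
FS = 231.1 / 252.7 = 0.915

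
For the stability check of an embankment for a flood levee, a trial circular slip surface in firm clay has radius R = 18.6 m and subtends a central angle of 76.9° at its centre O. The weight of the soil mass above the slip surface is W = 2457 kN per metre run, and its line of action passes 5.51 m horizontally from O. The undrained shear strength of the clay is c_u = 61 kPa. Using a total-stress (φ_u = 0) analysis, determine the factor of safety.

Taking moments about the centre O, the resisting moment is provided by the undrained shear strength acting along the arc:
Arc length L_a = R·θ = 18.6·(76.9°·π/180) = 18.6·1.3422 = 24.96 m
M_R = c_u·L_a·R = 61·24.96·18.6 = 28324.3 kN·m/m
M_D = W·d = 2457·5.51 = 13538.1 kN·m/m
FS = M_R / M_D = 28324.3 / 13538.1 = 2.092

FS = 2.09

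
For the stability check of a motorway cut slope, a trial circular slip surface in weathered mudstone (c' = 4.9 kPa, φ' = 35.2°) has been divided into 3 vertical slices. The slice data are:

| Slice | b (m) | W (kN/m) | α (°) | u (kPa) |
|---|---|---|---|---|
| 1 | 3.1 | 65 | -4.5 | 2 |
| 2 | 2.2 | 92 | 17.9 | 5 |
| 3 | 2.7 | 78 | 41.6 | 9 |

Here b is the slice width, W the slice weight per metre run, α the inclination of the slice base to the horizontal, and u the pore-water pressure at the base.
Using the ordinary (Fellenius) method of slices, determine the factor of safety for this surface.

Ordinary method of slices: FS = Σ[c'·Δl_i + (W_i cosα_i − u_i·Δl_i)·tanφ'] / Σ W_i sinα_i, with Δl_i = b_i / cosα_i.
Slice 1: Δl = 3.1/cos(-4.5°) = 3.110 m; N'_1 = 65·cos(-4.5°) − 2·3.110 = 58.6; c'Δl = 15.24; W sinα = -5.1
Slice 2: Δl = 2.2/cos17.9° = 2.312 m; N'_2 = 92·cos17.9° − 5·2.312 = 76.0; c'Δl = 11.33; W sinα = 28.3
Slice 3: Δl = 2.7/cos41.6° = 3.611 m; N'_3 = 78·cos41.6° − 9·3.611 = 25.8; c'Δl = 17.69; W sinα = 51.8
Σc'Δl = 44.3 kN/m; ΣN' = 160.4 kN/m; ΣW sinα = 75.0 kN/m
Resisting = 44.3 + 160.4·tan35.2° = 44.3 + 113.2 = 157.4 kN/m
FS = 157.4 / 75.0 = 2.100

FS = 2.10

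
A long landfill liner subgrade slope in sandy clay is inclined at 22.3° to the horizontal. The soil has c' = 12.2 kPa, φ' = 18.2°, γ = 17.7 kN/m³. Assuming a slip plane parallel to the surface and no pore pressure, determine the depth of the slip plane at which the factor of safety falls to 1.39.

Setting FS = 1.39 in FS = [c' + γz cos²β tanφ'] / [γz sinβ cosβ] and solving for z:
z = c' / [γ cosβ (FS·sinβ − cosβ·tanφ')]
  = 12.2 / [17.7·cos22.3°·(1.39·sin22.3° − cos22.3°·tan18.2°)]
  = 12.2 / [17.7·0.9252·(1.39·0.3795 − 0.9252·0.3288)]
  = 12.2 / 3.6560 = 3.337 m

z = 3.34 m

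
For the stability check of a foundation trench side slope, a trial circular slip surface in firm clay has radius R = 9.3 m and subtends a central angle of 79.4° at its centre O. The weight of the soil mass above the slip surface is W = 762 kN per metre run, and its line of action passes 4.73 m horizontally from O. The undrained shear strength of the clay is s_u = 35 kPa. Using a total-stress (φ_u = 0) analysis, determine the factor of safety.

Taking moments about the centre O, the resisting moment is provided by the undrained shear strength acting along the arc:
Arc length L_a = R·θ = 9.3·(79.4°·π/180) = 9.3·1.3858 = 12.89 m
M_R = s_u·L_a·R = 35·12.89·9.3 = 4195.0 kN·m/m
M_D = W·d = 762·4.73 = 3604.3 kN·m/m
FS = M_R / M_D = 4195.0 / 3604.3 = 1.164

FS = 1.16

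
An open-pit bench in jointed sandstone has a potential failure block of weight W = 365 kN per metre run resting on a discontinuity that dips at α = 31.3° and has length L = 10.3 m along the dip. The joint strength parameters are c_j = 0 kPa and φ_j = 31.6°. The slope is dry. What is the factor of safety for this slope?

FS = 1.01

Resolving the block weight along and normal to the plane and applying the Mohr–Coulomb strength on the joint:
N' = W cosα = 365·cos31.3° = 311.9 kN/m
Driving force T = W sinα = 365·sin31.3° = 189.6 kN/m
Resisting force R = c_j·L + N'·tanφ_j = 0·10.3 + 311.9·tan31.6° = 0.0 + 191.9 = 191.9 kN/m
FS = R / T = 191.9 / 189.6 = 1.012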